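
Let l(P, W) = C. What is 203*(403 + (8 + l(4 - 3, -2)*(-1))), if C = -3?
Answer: 84042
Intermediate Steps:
l(P, W) = -3
203*(403 + (8 + l(4 - 3, -2)*(-1))) = 203*(403 + (8 - 3*(-1))) = 203*(403 + (8 + 3)) = 203*(403 + 11) = 203*414 = 84042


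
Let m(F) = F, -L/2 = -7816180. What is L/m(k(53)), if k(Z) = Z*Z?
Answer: 15632360/2809 ≈ 5565.1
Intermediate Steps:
L = 15632360 (L = -2*(-7816180) = 15632360)
k(Z) = Z²
L/m(k(53)) = 15632360/(53²) = 15632360/2809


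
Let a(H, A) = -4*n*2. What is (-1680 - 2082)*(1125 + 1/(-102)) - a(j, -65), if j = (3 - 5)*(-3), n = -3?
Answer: -71948031/17 ≈ -4.2322e+6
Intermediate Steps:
j = 6 (j = -2*(-3) = 6)
a(H, A) = 24 (a(H, A) = -4*(-3)*2 = 12*2 = 24)
(-1680 - 2082)*(1125 + 1/(-102)) - a(j, -65) = (-1680 - 2082)*(1125 + 1/(-102)) - 1*24 = -3762*(1125 - 1/102) - 24 = -3762*114749/102 - 24 = -71947623/17 - 24 = -71948031/17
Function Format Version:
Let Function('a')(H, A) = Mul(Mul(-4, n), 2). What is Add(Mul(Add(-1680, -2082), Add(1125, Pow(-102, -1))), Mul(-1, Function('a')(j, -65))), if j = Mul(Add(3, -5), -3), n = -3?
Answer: Rational(-71948031, 17) ≈ -4.2322e+6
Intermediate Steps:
j = 6 (j = Mul(-2, -3) = 6)
Function('a')(H, A) = 24 (Function('a')(H, A) = Mul(Mul(-4, -3), 2) = Mul(12, 2) = 24)
Add(Mul(Add(-1680, -2082), Add(1125, Pow(-102, -1))), Mul(-1, Function('a')(j, -65))) = Add(Mul(Add(-1680, -2082), Add(1125, Pow(-102, -1))), Mul(-1, 24)) = Add(Mul(-3762, Add(1125, Rational(-1, 102))), -24) = Add(Mul(-3762, Rational(114749, 102)), -24) = Add(Rational(-71947623, 17), -24) = Rational(-71948031, 17)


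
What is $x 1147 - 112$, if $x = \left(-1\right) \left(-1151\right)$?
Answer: $1320085$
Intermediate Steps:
$x = 1151$
$x 1147 - 112 = 1151 \cdot 1147 - 112 = 1320197 - 112 = 1320085$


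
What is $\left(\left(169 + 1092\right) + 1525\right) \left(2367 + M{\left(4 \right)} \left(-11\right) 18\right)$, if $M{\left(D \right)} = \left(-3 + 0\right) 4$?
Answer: $13213998$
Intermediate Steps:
$M{\left(D \right)} = -12$ ($M{\left(D \right)} = \left(-3\right) 4 = -12$)
$\left(\left(169 + 1092\right) + 1525\right) \left(2367 + M{\left(4 \right)} \left(-11\right) 18\right) = \left(\left(169 + 1092\right) + 1525\right) \left(2367 + \left(-12\right) \left(-11\right) 18\right) = \left(1261 + 1525\right) \left(2367 + 132 \cdot 18\right) = 2786 \left(2367 + 2376\right) = 2786 \cdot 4743 = 13213998$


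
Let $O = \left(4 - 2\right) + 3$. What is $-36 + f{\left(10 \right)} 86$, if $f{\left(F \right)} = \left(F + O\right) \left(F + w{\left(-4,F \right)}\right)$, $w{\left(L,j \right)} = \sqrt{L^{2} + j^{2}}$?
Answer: $12864 + 2580 \sqrt{29} \approx 26758.0$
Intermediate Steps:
$O = 5$ ($O = 2 + 3 = 5$)
$f{\left(F \right)} = \left(5 + F\right) \left(F + \sqrt{16 + F^{2}}\right)$ ($f{\left(F \right)} = \left(F + 5\right) \left(F + \sqrt{\left(-4\right)^{2} + F^{2}}\right) = \left(5 + F\right) \left(F + \sqrt{16 + F^{2}}\right)$)
$-36 + f{\left(10 \right)} 86 = -36 + \left(10^{2} + 5 \cdot 10 + 5 \sqrt{16 + 10^{2}} + 10 \sqrt{16 + 10^{2}}\right) 86 = -36 + \left(100 + 50 + 5 \sqrt{16 + 100} + 10 \sqrt{16 + 100}\right) 86 = -36 + \left(100 + 50 + 5 \sqrt{116} + 10 \sqrt{116}\right) 86 = -36 + \left(100 + 50 + 5 \cdot 2 \sqrt{29} + 10 \cdot 2 \sqrt{29}\right) 86 = -36 + \left(100 + 50 + 10 \sqrt{29} + 20 \sqrt{29}\right) 86 = -36 + \left(150 + 30 \sqrt{29}\right) 86 = -36 + \left(12900 + 2580 \sqrt{29}\right) = 12864 + 2580 \sqrt{29}$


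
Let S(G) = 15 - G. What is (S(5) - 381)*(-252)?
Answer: 93492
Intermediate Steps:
(S(5) - 381)*(-252) = ((15 - 1*5) - 381)*(-252) = ((15 - 5) - 381)*(-252) = (10 - 381)*(-252) = -371*(-252) = 93492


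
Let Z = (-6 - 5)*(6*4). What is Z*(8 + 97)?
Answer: -27720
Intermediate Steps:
Z = -264 (Z = -11*24 = -264)
Z*(8 + 97) = -264*(8 + 97) = -264*105 = -27720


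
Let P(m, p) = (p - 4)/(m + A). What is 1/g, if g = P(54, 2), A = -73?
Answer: 19/2 ≈ 9.5000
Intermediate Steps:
P(m, p) = (-4 + p)/(-73 + m) (P(m, p) = (p - 4)/(m - 73) = (-4 + p)/(-73 + m))
g = 2/19 (g = (-4 + 2)/(-73 + 54) = -2/(-19) = -1/19*(-2) = 2/19 ≈ 0.10526)
1/g = 1/(2/19) = 19/2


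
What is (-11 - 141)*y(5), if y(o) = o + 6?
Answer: -1672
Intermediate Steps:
y(o) = 6 + o
(-11 - 141)*y(5) = (-11 - 141)*(6 + 5) = -152*11 = -1672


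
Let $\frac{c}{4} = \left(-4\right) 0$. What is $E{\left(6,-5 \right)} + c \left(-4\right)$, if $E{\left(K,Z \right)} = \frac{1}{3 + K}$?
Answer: $\frac{1}{9} \approx 0.11111$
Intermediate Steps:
$c = 0$ ($c = 4 \left(\left(-4\right) 0\right) = 4 \cdot 0 = 0$)
$E{\left(6,-5 \right)} + c \left(-4\right) = \frac{1}{3 + 6} + 0 \left(-4\right) = \frac{1}{9} + 0 = \frac{1}{9}$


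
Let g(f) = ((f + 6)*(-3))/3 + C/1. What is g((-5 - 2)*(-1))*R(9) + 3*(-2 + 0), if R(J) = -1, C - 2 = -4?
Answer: 9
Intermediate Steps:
C = -2 (C = 2 - 4 = -2)
g(f) = -8 - f (g(f) = ((f + 6)*(-3))/3 - 2/1 = ((6 + f)*(-3))*(⅓) - 2*1 = (-18 - 3*f)*(⅓) - 2 = (-6 - f) - 2 = -8 - f)
g((-5 - 2)*(-1))*R(9) + 3*(-2 + 0) = (-8 - (-5 - 2)*(-1))*(-1) + 3*(-2 + 0) = (-8 - (-7)*(-1))*(-1) + 3*(-2) = (-8 - 1*7)*(-1) - 6 = (-8 - 7)*(-1) - 6 = -15*(-1) - 6 = 15 - 6 = 9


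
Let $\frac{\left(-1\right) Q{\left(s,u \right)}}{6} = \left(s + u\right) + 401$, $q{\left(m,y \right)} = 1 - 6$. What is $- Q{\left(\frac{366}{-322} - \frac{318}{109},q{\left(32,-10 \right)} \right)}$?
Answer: $\frac{41269554}{17549} \approx 2351.7$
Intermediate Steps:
$q{\left(m,y \right)} = -5$
$Q{\left(s,u \right)} = -2406 - 6 s - 6 u$ ($Q{\left(s,u \right)} = - 6 \left(\left(s + u\right) + 401\right) = - 6 \left(401 + s + u\right) = -2406 - 6 s - 6 u$)
$- Q{\left(\frac{366}{-322} - \frac{318}{109},q{\left(32,-10 \right)} \right)} = - (-2406 - 6 \left(\frac{366}{-322} - \frac{318}{109}\right) - -30) = - (-2406 - 6 \left(366 \left(- \frac{1}{322}\right) - \frac{318}{109}\right) + 30) = - (-2406 - 6 \left(- \frac{183}{161} - \frac{318}{109}\right) + 30) = - (-2406 - - \frac{426870}{17549} + 30) = - (-2406 + \frac{426870}{17549} + 30) = \left(-1\right) \left(- \frac{41269554}{17549}\right) = \frac{41269554}{17549}$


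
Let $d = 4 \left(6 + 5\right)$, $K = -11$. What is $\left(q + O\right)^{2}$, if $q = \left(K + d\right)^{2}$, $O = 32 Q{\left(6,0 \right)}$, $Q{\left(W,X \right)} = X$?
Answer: $1185921$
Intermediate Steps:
$O = 0$ ($O = 32 \cdot 0 = 0$)
$d = 44$ ($d = 4 \cdot 11 = 44$)
$q = 1089$ ($q = \left(-11 + 44\right)^{2} = 33^{2} = 1089$)
$\left(q + O\right)^{2} = \left(1089 + 0\right)^{2} = 1089^{2} = 1185921$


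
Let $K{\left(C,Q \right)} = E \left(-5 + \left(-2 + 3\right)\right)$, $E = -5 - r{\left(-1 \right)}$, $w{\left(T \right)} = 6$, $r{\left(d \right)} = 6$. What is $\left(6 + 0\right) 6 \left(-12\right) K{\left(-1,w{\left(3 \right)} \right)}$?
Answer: $-19008$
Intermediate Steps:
$E = -11$ ($E = -5 - 6 = -11$)
$K{\left(C,Q \right)} = 44$ ($K{\left(C,Q \right)} = - 11 \left(-5 + \left(-2 + 3\right)\right) = - 11 \left(-5 + 1\right) = \left(-11\right) \left(-4\right) = 44$)
$\left(6 + 0\right) 6 \left(-12\right) K{\left(-1,w{\left(3 \right)} \right)} = \left(6 + 0\right) 6 \left(-12\right) 44 = 6 \cdot 6 \left(-12\right) 44 = 36 \left(-12\right) 44 = \left(-432\right) 44 = -19008$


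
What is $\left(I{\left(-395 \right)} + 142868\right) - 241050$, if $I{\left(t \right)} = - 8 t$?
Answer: $-95022$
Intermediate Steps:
$\left(I{\left(-395 \right)} + 142868\right) - 241050 = \left(\left(-8\right) \left(-395\right) + 142868\right) - 241050 = \left(3160 + 142868\right) - 241050 = 146028 - 241050 = -95022$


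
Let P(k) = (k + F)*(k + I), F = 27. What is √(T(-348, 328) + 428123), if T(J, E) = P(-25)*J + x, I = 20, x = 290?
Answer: √431893 ≈ 657.19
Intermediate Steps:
P(k) = (20 + k)*(27 + k) (P(k) = (k + 27)*(k + 20) = (27 + k)*(20 + k) = (20 + k)*(27 + k))
T(J, E) = 290 - 10*J (T(J, E) = (540 + (-25)² + 47*(-25))*J + 290 = (540 + 625 - 1175)*J + 290 = -10*J + 290 = 290 - 10*J)
√(T(-348, 328) + 428123) = √((290 - 10*(-348)) + 428123) = √((290 + 3480) + 428123) = √(3770 + 428123) = √431893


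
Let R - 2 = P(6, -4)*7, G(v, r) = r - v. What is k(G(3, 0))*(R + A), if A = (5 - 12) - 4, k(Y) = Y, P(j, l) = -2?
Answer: 69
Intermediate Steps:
R = -12 (R = 2 - 2*7 = 2 - 14 = -12)
A = -11 (A = -7 - 4 = -11)
k(G(3, 0))*(R + A) = (0 - 1*3)*(-12 - 11) = (0 - 3)*(-23) = -3*(-23) = 69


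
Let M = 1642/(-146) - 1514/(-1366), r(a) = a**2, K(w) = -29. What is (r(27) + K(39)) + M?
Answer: 34395818/49859 ≈ 689.86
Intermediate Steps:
M = -505482/49859 (M = 1642*(-1/146) - 1514*(-1/1366) = -821/73 + 757/683 = -505482/49859 ≈ -10.138)
(r(27) + K(39)) + M = (27**2 - 29) - 505482/49859 = (729 - 29) - 505482/49859 = 700 - 505482/49859 = 34395818/49859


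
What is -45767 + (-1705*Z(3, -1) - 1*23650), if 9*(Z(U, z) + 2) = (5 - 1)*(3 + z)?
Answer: -607703/9 ≈ -67523.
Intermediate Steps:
Z(U, z) = -⅔ + 4*z/9 (Z(U, z) = -2 + ((5 - 1)*(3 + z))/9 = -2 + (4*(3 + z))/9 = -2 + (12 + 4*z)/9 = -2 + (4/3 + 4*z/9) = -⅔ + 4*z/9)
-45767 + (-1705*Z(3, -1) - 1*23650) = -45767 + (-1705*(-⅔ + (4/9)*(-1)) - 1*23650) = -45767 + (-1705*(-⅔ - 4/9) - 23650) = -45767 + (-1705*(-10/9) - 23650) = -45767 + (17050/9 - 23650) = -45767 - 195800/9 = -607703/9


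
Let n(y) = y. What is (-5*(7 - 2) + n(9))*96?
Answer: -1536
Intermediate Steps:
(-5*(7 - 2) + n(9))*96 = (-5*(7 - 2) + 9)*96 = (-5*5 + 9)*96 = (-25 + 9)*96 = -16*96 = -1536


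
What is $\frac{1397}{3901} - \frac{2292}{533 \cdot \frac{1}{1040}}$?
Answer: $- \frac{715230083}{159941} \approx -4471.8$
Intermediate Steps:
$\frac{1397}{3901} - \frac{2292}{533 \cdot \frac{1}{1040}} = 1397 \cdot \frac{1}{3901} - \frac{2292}{533 \cdot \frac{1}{1040}} = \frac{1397}{3901} - \frac{2292}{\frac{41}{80}} = \frac{1397}{3901} - \frac{183360}{41} = - \frac{715230083}{159941}$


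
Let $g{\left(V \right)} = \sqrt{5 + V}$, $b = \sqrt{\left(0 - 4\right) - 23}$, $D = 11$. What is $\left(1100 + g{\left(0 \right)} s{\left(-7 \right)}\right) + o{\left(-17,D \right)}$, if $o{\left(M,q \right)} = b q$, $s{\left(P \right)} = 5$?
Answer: $1100 + 5 \sqrt{5} + 33 i \sqrt{3} \approx 1111.2 + 57.158 i$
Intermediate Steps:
$b = 3 i \sqrt{3}$ ($b = \sqrt{\left(0 - 4\right) - 23} = \sqrt{-4 - 23} = \sqrt{-27} = 3 i \sqrt{3} \approx 5.1962 i$)
$o{\left(M,q \right)} = 3 i q \sqrt{3}$ ($o{\left(M,q \right)} = 3 i \sqrt{3} q = 3 i q \sqrt{3}$)
$\left(1100 + g{\left(0 \right)} s{\left(-7 \right)}\right) + o{\left(-17,D \right)} = \left(1100 + \sqrt{5 + 0} \cdot 5\right) + 3 i 11 \sqrt{3} = \left(1100 + \sqrt{5} \cdot 5\right) + 33 i \sqrt{3} = \left(1100 + 5 \sqrt{5}\right) + 33 i \sqrt{3} = 1100 + 5 \sqrt{5} + 33 i \sqrt{3}$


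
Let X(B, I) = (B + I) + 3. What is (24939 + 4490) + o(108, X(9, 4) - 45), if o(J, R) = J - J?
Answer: 29429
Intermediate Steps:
X(B, I) = 3 + B + I
o(J, R) = 0
(24939 + 4490) + o(108, X(9, 4) - 45) = (24939 + 4490) + 0 = 29429 + 0 = 29429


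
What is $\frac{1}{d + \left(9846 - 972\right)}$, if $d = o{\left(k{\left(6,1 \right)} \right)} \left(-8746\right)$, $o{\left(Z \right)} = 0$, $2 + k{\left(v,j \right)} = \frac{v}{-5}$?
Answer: $\frac{1}{8874} \approx 0.00011269$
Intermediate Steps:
$k{\left(v,j \right)} = -2 - \frac{v}{5}$ ($k{\left(v,j \right)} = -2 + \frac{v}{-5} = -2 + v \left(- \frac{1}{5}\right) = -2 - \frac{v}{5}$)
$d = 0$ ($d = 0 \left(-8746\right) = 0$)
$\frac{1}{d + \left(9846 - 972\right)} = \frac{1}{0 + \left(9846 - 972\right)} = \frac{1}{0 + 8874} = \frac{1}{8874}$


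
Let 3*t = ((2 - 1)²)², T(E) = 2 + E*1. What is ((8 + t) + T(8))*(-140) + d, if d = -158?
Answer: -8174/3 ≈ -2724.7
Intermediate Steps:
T(E) = 2 + E
t = ⅓ (t = ((2 - 1)²)²/3 = (1²)²/3 = (⅓)*1² = (⅓)*1 = ⅓ ≈ 0.33333)
((8 + t) + T(8))*(-140) + d = ((8 + ⅓) + (2 + 8))*(-140) - 158 = (25/3 + 10)*(-140) - 158 = (55/3)*(-140) - 158 = -7700/3 - 158 = -8174/3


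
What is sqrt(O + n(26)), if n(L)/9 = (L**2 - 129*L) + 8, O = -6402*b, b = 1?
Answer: 4*I*sqrt(1902) ≈ 174.45*I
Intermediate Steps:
O = -6402 (O = -6402*1 = -6402)
n(L) = 72 - 1161*L + 9*L**2 (n(L) = 9*((L**2 - 129*L) + 8) = 9*(8 + L**2 - 129*L) = 72 - 1161*L + 9*L**2)
sqrt(O + n(26)) = sqrt(-6402 + (72 - 1161*26 + 9*26**2)) = sqrt(-6402 + (72 - 30186 + 9*676)) = sqrt(-6402 + (72 - 30186 + 6084)) = sqrt(-6402 - 24030) = sqrt(-30432) = 4*I*sqrt(1902)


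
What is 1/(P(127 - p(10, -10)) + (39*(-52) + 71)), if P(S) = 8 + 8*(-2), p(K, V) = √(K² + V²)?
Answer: -1/1965 ≈ -0.00050891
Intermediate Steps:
P(S) = -8 (P(S) = 8 - 16 = -8)
1/(P(127 - p(10, -10)) + (39*(-52) + 71)) = 1/(-8 + (39*(-52) + 71)) = 1/(-8 + (-2028 + 71)) = 1/(-8 - 1957) = 1/(-1965) = -1/1965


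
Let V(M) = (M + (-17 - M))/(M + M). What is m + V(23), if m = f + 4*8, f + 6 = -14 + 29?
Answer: 1869/46 ≈ 40.630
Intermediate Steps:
f = 9 (f = -6 + (-14 + 29) = -6 + 15 = 9)
V(M) = -17/(2*M) (V(M) = -17*1/(2*M) = -17/(2*M))
m = 41 (m = 9 + 4*8 = 9 + 32 = 41)
m + V(23) = 41 - 17/2/23 = 41 - 17/2*1/23 = 41 - 17/46 = 1869/46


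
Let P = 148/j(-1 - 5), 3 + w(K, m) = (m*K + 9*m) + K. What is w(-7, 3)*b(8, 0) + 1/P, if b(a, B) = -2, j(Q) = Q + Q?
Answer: 293/37 ≈ 7.9189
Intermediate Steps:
j(Q) = 2*Q
w(K, m) = -3 + K + 9*m + K*m (w(K, m) = -3 + ((m*K + 9*m) + K) = -3 + ((K*m + 9*m) + K) = -3 + ((9*m + K*m) + K) = -3 + (K + 9*m + K*m) = -3 + K + 9*m + K*m)
P = -37/3 (P = 148/((2*(-1 - 5))) = 148/((2*(-6))) = 148/(-12) = 148*(-1/12) = -37/3 ≈ -12.333)
w(-7, 3)*b(8, 0) + 1/P = (-3 - 7 + 9*3 - 7*3)*(-2) + 1/(-37/3) = (-3 - 7 + 27 - 21)*(-2) - 3/37 = -4*(-2) - 3/37 = 8 - 3/37 = 293/37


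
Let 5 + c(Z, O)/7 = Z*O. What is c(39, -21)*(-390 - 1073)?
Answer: 8438584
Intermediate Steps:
c(Z, O) = -35 + 7*O*Z (c(Z, O) = -35 + 7*(Z*O) = -35 + 7*(O*Z) = -35 + 7*O*Z)
c(39, -21)*(-390 - 1073) = (-35 + 7*(-21)*39)*(-390 - 1073) = (-35 - 5733)*(-1463) = -5768*(-1463) = 8438584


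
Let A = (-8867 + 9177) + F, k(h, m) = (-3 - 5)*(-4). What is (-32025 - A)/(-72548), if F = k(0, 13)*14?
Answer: 32783/72548 ≈ 0.45188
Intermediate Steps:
k(h, m) = 32 (k(h, m) = -8*(-4) = 32)
F = 448 (F = 32*14 = 448)
A = 758 (A = (-8867 + 9177) + 448 = 310 + 448 = 758)
(-32025 - A)/(-72548) = (-32025 - 1*758)/(-72548) = (-32025 - 758)*(-1/72548) = -32783*(-1/72548) = 32783/72548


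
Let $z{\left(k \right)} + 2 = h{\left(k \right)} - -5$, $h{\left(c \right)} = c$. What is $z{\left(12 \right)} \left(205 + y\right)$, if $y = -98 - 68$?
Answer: $585$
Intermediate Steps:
$y = -166$
$z{\left(k \right)} = 3 + k$ ($z{\left(k \right)} = -2 + \left(k - -5\right) = -2 + \left(k + 5\right) = -2 + \left(5 + k\right) = 3 + k$)
$z{\left(12 \right)} \left(205 + y\right) = \left(3 + 12\right) \left(205 - 166\right) = 15 \cdot 39 = 585$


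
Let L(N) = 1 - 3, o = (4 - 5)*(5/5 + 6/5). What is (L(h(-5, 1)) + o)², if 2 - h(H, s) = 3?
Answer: 441/25 ≈ 17.640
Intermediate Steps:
h(H, s) = -1 (h(H, s) = 2 - 1*3 = 2 - 3 = -1)
o = -11/5 (o = -(5*(⅕) + 6*(⅕)) = -(1 + 6/5) = -1*11/5 = -11/5 ≈ -2.2000)
L(N) = -2
(L(h(-5, 1)) + o)² = (-2 - 11/5)² = (-21/5)² = 441/25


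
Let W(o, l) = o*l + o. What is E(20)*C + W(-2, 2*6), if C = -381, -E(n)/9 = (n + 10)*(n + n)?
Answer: 4114774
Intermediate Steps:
E(n) = -18*n*(10 + n) (E(n) = -9*(n + 10)*(n + n) = -9*(10 + n)*2*n = -18*n*(10 + n))
W(o, l) = o + l*o (W(o, l) = l*o + o = o + l*o)
E(20)*C + W(-2, 2*6) = -18*20*(10 + 20)*(-381) - 2*(1 + 2*6) = -18*20*30*(-381) - 2*(1 + 12) = -10800*(-381) - 2*13 = 4114800 - 26 = 4114774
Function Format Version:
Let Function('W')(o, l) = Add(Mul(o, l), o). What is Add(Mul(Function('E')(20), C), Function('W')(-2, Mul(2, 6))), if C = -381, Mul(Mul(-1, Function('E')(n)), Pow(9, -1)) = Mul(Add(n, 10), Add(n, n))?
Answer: 4114774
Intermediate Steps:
Function('E')(n) = Mul(-18, n, Add(10, n)) (Function('E')(n) = Mul(-9, Mul(Add(n, 10), Add(n, n))) = Mul(-9, Mul(Add(10, n), Mul(2, n))) = Mul(-9, Mul(2, n, Add(10, n))) = Mul(-18, n, Add(10, n)))
Function('W')(o, l) = Add(o, Mul(l, o)) (Function('W')(o, l) = Add(Mul(l, o), o) = Add(o, Mul(l, o)))
Add(Mul(Function('E')(20), C), Function('W')(-2, Mul(2, 6))) = Add(Mul(Mul(-18, 20, Add(10, 20)), -381), Mul(-2, Add(1, Mul(2, 6)))) = Add(Mul(Mul(-18, 20, 30), -381), Mul(-2, Add(1, 12))) = Add(Mul(-10800, -381), Mul(-2, 13)) = Add(4114800, -26) = 4114774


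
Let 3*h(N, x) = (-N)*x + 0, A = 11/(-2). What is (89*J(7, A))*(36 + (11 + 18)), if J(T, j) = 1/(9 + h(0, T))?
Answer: 5785/9 ≈ 642.78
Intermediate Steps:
A = -11/2 (A = 11*(-½) = -11/2 ≈ -5.5000)
h(N, x) = -N*x/3 (h(N, x) = ((-N)*x + 0)/3 = (-N*x + 0)/3 = (-N*x)/3 = -N*x/3)
J(T, j) = ⅑ (J(T, j) = 1/(9 - ⅓*0*T) = 1/(9 + 0) = 1/9 = ⅑)
(89*J(7, A))*(36 + (11 + 18)) = (89*(⅑))*(36 + (11 + 18)) = 89*(36 + 29)/9 = (89/9)*65 = 5785/9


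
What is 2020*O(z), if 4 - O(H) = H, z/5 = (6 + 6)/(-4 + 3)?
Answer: 129280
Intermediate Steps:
z = -60 (z = 5*((6 + 6)/(-4 + 3)) = 5*(12/(-1)) = 5*(12*(-1)) = 5*(-12) = -60)
O(H) = 4 - H
2020*O(z) = 2020*(4 - 1*(-60)) = 2020*(4 + 60) = 2020*64 = 129280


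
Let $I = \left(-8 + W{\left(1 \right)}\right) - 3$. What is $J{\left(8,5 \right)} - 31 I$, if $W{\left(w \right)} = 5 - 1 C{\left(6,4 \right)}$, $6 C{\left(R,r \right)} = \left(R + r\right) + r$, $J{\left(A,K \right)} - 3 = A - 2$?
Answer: $\frac{802}{3} \approx 267.33$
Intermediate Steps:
$J{\left(A,K \right)} = 1 + A$ ($J{\left(A,K \right)} = 3 + \left(A - 2\right) = 3 + \left(-2 + A\right) = 1 + A$)
$C{\left(R,r \right)} = \frac{r}{3} + \frac{R}{6}$ ($C{\left(R,r \right)} = \frac{\left(R + r\right) + r}{6} = \frac{R + 2 r}{6} = \frac{r}{3} + \frac{R}{6}$)
$W{\left(w \right)} = \frac{8}{3}$ ($W{\left(w \right)} = 5 - 1 \left(\frac{1}{3} \cdot 4 + \frac{1}{6} \cdot 6\right) = 5 - 1 \left(\frac{4}{3} + 1\right) = 5 - 1 \cdot \frac{7}{3} = 5 - \frac{7}{3} = \frac{8}{3}$)
$I = - \frac{25}{3}$ ($I = \left(-8 + \frac{8}{3}\right) - 3 = - \frac{16}{3} - 3 = - \frac{25}{3} \approx -8.3333$)
$J{\left(8,5 \right)} - 31 I = \left(1 + 8\right) - - \frac{775}{3} = 9 + \frac{775}{3} = \frac{802}{3}$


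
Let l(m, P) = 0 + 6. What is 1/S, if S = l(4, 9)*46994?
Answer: 1/281964 ≈ 3.5466e-6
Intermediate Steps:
l(m, P) = 6
S = 281964 (S = 6*46994 = 281964)
1/S = 1/281964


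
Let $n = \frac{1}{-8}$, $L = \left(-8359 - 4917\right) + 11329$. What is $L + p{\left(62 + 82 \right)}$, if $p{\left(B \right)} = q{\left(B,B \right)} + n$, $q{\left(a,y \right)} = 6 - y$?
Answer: $- \frac{16681}{8} \approx -2085.1$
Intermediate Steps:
$L = -1947$ ($L = -13276 + 11329 = -1947$)
$n = - \frac{1}{8} \approx -0.125$
$p{\left(B \right)} = \frac{47}{8} - B$ ($p{\left(B \right)} = \left(6 - B\right) - \frac{1}{8} = \frac{47}{8} - B$)
$L + p{\left(62 + 82 \right)} = -1947 + \left(\frac{47}{8} - \left(62 + 82\right)\right) = -1947 + \left(\frac{47}{8} - 144\right) = -1947 - \frac{1105}{8} = - \frac{16681}{8}$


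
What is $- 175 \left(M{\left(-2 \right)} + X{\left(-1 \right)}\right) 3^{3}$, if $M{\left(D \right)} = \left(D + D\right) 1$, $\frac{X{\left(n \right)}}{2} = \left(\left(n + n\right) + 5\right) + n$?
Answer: $0$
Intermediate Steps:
$X{\left(n \right)} = 10 + 6 n$ ($X{\left(n \right)} = 2 \left(\left(\left(n + n\right) + 5\right) + n\right) = 2 \left(\left(2 n + 5\right) + n\right) = 2 \left(\left(5 + 2 n\right) + n\right) = 2 \left(5 + 3 n\right) = 10 + 6 n$)
$M{\left(D \right)} = 2 D$ ($M{\left(D \right)} = 2 D 1 = 2 D$)
$- 175 \left(M{\left(-2 \right)} + X{\left(-1 \right)}\right) 3^{3} = - 175 \left(2 \left(-2\right) + \left(10 + 6 \left(-1\right)\right)\right) 3^{3} = - 175 \left(-4 + \left(10 - 6\right)\right) 27 = - 175 \left(-4 + 4\right) 27 = - 175 \cdot 0 \cdot 27 = \left(-175\right) 0 = 0$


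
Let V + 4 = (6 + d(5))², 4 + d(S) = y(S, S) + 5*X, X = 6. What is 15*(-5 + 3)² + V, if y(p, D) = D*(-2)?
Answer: 540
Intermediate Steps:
y(p, D) = -2*D
d(S) = 26 - 2*S (d(S) = -4 + (-2*S + 5*6) = -4 + (-2*S + 30) = -4 + (30 - 2*S) = 26 - 2*S)
V = 480 (V = -4 + (6 + (26 - 2*5))² = -4 + (6 + (26 - 10))² = -4 + (6 + 16)² = -4 + 22² = -4 + 484 = 480)
15*(-5 + 3)² + V = 15*(-5 + 3)² + 480 = 15*(-2)² + 480 = 15*4 + 480 = 60 + 480 = 540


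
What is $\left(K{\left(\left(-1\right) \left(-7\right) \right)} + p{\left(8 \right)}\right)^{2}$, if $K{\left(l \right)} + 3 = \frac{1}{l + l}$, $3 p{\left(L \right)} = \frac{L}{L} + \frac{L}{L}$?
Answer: $\frac{9025}{1764} \approx 5.1162$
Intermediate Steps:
$p{\left(L \right)} = \frac{2}{3}$ ($p{\left(L \right)} = \frac{\frac{L}{L} + \frac{L}{L}}{3} = \frac{1 + 1}{3} = \frac{1}{3} \cdot 2 = \frac{2}{3}$)
$K{\left(l \right)} = -3 + \frac{1}{2 l}$ ($K{\left(l \right)} = -3 + \frac{1}{l + l} = -3 + \frac{1}{2 l}$)
$\left(K{\left(\left(-1\right) \left(-7\right) \right)} + p{\left(8 \right)}\right)^{2} = \left(\left(-3 + \frac{1}{2 \left(\left(-1\right) \left(-7\right)\right)}\right) + \frac{2}{3}\right)^{2} = \left(\left(-3 + \frac{1}{2 \cdot 7}\right) + \frac{2}{3}\right)^{2} = \left(\left(-3 + \frac{1}{2} \cdot \frac{1}{7}\right) + \frac{2}{3}\right)^{2} = \left(\left(-3 + \frac{1}{14}\right) + \frac{2}{3}\right)^{2} = \left(- \frac{41}{14} + \frac{2}{3}\right)^{2} = \left(- \frac{95}{42}\right)^{2} = \frac{9025}{1764}$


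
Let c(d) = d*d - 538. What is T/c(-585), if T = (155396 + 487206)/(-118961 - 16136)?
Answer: -642602/46160888639 ≈ -1.3921e-5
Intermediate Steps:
c(d) = -538 + d**2 (c(d) = d**2 - 538 = -538 + d**2)
T = -642602/135097 (T = 642602/(-135097) = 642602*(-1/135097) = -642602/135097 ≈ -4.7566)
T/c(-585) = -642602/(135097*(-538 + (-585)**2)) = -642602/(135097*(-538 + 342225)) = -642602/135097/341687 = -642602/135097*1/341687 = -642602/46160888639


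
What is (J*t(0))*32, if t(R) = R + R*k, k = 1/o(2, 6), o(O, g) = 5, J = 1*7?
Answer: 0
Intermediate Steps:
J = 7
k = 1/5 ≈ 0.20000
t(R) = 6*R/5 (t(R) = R + R*(1/5) = R + R/5 = 6*R/5)
(J*t(0))*32 = (7*((6/5)*0))*32 = (7*0)*32 = 0*32 = 0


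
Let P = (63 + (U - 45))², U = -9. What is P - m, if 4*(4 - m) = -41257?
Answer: -40949/4 ≈ -10237.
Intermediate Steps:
P = 81 (P = (63 + (-9 - 45))² = (63 - 54)² = 9² = 81)
m = 41273/4 (m = 4 - ¼*(-41257) = 4 + 41257/4 = 41273/4 ≈ 10318.)
P - m = 81 - 1*41273/4 = 81 - 41273/4 = -40949/4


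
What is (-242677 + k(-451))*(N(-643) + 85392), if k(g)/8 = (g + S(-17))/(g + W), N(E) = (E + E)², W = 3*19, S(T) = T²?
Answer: -83144875482548/197 ≈ -4.2205e+11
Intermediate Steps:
W = 57
N(E) = 4*E² (N(E) = (2*E)² = 4*E²)
k(g) = 8*(289 + g)/(57 + g) (k(g) = 8*((g + (-17)²)/(g + 57)) = 8*((g + 289)/(57 + g)) = 8*((289 + g)/(57 + g)) = 8*(289 + g)/(57 + g))
(-242677 + k(-451))*(N(-643) + 85392) = (-242677 + 8*(289 - 451)/(57 - 451))*(4*(-643)² + 85392) = (-242677 + 8*(-162)/(-394))*(4*413449 + 85392) = (-242677 + 8*(-1/394)*(-162))*(1653796 + 85392) = (-242677 + 648/197)*1739188 = -47806721/197*1739188 = -83144875482548/197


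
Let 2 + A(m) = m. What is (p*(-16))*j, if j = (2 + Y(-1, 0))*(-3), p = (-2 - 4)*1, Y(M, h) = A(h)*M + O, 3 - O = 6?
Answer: -288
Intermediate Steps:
O = -3 (O = 3 - 1*6 = 3 - 6 = -3)
A(m) = -2 + m
Y(M, h) = -3 + M*(-2 + h) (Y(M, h) = (-2 + h)*M - 3 = M*(-2 + h) - 3 = -3 + M*(-2 + h))
p = -6 (p = -6*1 = -6)
j = -3 (j = (2 + (-3 - (-2 + 0)))*(-3) = (2 + (-3 - 1*(-2)))*(-3) = (2 + (-3 + 2))*(-3) = (2 - 1)*(-3) = 1*(-3) = -3)
(p*(-16))*j = -6*(-16)*(-3) = 96*(-3) = -288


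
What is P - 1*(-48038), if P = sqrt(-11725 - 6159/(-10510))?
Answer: 48038 + I*sqrt(1295079941410)/10510 ≈ 48038.0 + 108.28*I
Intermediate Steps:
P = I*sqrt(1295079941410)/10510 (P = sqrt(-11725 - 6159*(-1/10510)) = sqrt(-11725 + 6159/10510) = sqrt(-123223591/10510) = I*sqrt(1295079941410)/10510 ≈ 108.28*I)
P - 1*(-48038) = I*sqrt(1295079941410)/10510 - 1*(-48038) = I*sqrt(1295079941410)/10510 + 48038 = 48038 + I*sqrt(1295079941410)/10510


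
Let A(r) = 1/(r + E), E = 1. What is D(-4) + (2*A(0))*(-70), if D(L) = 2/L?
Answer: -281/2 ≈ -140.50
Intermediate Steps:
A(r) = 1/(1 + r) (A(r) = 1/(r + 1) = 1/(1 + r))
D(-4) + (2*A(0))*(-70) = 2/(-4) + (2/(1 + 0))*(-70) = 2*(-¼) + (2/1)*(-70) = -½ + (2*1)*(-70) = -½ + 2*(-70) = -½ - 140 = -281/2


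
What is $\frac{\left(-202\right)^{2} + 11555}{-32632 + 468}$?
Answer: $- \frac{52359}{32164} \approx -1.6279$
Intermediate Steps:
$\frac{\left(-202\right)^{2} + 11555}{-32632 + 468} = \frac{40804 + 11555}{-32164} = 52359 \left(- \frac{1}{32164}\right) = - \frac{52359}{32164}$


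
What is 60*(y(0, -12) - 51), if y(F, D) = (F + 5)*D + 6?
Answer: -6300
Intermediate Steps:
y(F, D) = 6 + D*(5 + F) (y(F, D) = (5 + F)*D + 6 = D*(5 + F) + 6 = 6 + D*(5 + F))
60*(y(0, -12) - 51) = 60*((6 + 5*(-12) - 12*0) - 51) = 60*((6 - 60 + 0) - 51) = 60*(-54 - 51) = 60*(-105) = -6300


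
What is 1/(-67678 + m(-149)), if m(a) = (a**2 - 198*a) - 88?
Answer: -1/16063 ≈ -6.2255e-5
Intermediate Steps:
m(a) = -88 + a**2 - 198*a
1/(-67678 + m(-149)) = 1/(-67678 + (-88 + (-149)**2 - 198*(-149))) = 1/(-67678 + (-88 + 22201 + 29502)) = 1/(-67678 + 51615) = 1/(-16063) = -1/16063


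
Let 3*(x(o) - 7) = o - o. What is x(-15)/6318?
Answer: 7/6318 ≈ 0.0011079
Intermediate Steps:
x(o) = 7 (x(o) = 7 + (o - o)/3 = 7 + (⅓)*0 = 7 + 0 = 7)
x(-15)/6318 = 7/6318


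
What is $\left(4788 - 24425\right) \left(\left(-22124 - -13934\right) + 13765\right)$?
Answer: $-109476275$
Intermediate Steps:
$\left(4788 - 24425\right) \left(\left(-22124 - -13934\right) + 13765\right) = - 19637 \left(\left(-22124 + 13934\right) + 13765\right) = - 19637 \left(-8190 + 13765\right) = \left(-19637\right) 5575 = -109476275$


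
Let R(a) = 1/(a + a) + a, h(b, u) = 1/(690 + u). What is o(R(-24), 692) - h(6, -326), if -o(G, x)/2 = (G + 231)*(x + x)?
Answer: -625626823/1092 ≈ -5.7292e+5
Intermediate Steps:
R(a) = a + 1/(2*a) (R(a) = 1/(2*a) + a = a + 1/(2*a))
o(G, x) = -4*x*(231 + G) (o(G, x) = -2*(G + 231)*(x + x) = -2*(231 + G)*2*x = -4*x*(231 + G))
o(R(-24), 692) - h(6, -326) = -4*692*(231 + (-24 + (½)/(-24))) - 1/(690 - 326) = -4*692*(231 + (-24 + (½)*(-1/24))) - 1/364 = -4*692*(231 + (-24 - 1/48)) - 1*1/364 = -4*692*(231 - 1153/48) - 1/364 = -4*692*9935/48 - 1/364 = -1718755/3 - 1/364 = -625626823/1092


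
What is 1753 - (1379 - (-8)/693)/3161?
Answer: 3839118814/2190573 ≈ 1752.6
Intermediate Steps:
1753 - (1379 - (-8)/693)/3161 = 1753 - (1379 - 1*(-8/693))/3161 = 1753 - (1379 + 8/693)/3161 = 1753 - 955655/(693*3161) = 1753 - 1*955655/2190573 = 1753 - 955655/2190573 = 3839118814/2190573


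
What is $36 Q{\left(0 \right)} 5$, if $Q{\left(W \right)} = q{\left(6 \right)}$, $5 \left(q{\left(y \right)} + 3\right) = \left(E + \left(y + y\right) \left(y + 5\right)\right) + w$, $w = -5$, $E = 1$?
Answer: $4068$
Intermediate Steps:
$q{\left(y \right)} = - \frac{19}{5} + \frac{2 y \left(5 + y\right)}{5}$ ($q{\left(y \right)} = -3 + \frac{\left(1 + \left(y + y\right) \left(y + 5\right)\right) - 5}{5} = -3 + \frac{\left(1 + 2 y \left(5 + y\right)\right) - 5}{5} = -3 + \frac{-4 + 2 y \left(5 + y\right)}{5} = -3 + \left(- \frac{4}{5} + \frac{2 y \left(5 + y\right)}{5}\right) = - \frac{19}{5} + \frac{2 y \left(5 + y\right)}{5}$)
$Q{\left(W \right)} = \frac{113}{5}$ ($Q{\left(W \right)} = - \frac{19}{5} + 2 \cdot 6 + \frac{2 \cdot 6^{2}}{5} = - \frac{19}{5} + 12 + \frac{2}{5} \cdot 36 = - \frac{19}{5} + 12 + \frac{72}{5} = \frac{113}{5}$)
$36 Q{\left(0 \right)} 5 = 36 \cdot \frac{113}{5} \cdot 5 = \frac{4068}{5} \cdot 5 = 4068$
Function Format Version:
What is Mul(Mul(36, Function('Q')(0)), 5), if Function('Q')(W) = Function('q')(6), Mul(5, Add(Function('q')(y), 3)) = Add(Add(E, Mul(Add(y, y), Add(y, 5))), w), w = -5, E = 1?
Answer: 4068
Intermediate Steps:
Function('q')(y) = Add(Rational(-19, 5), Mul(Rational(2, 5), y, Add(5, y))) (Function('q')(y) = Add(-3, Mul(Rational(1, 5), Add(Add(1, Mul(Add(y, y), Add(y, 5))), -5))) = Add(-3, Mul(Rational(1, 5), Add(Add(1, Mul(Mul(2, y), Add(5, y))), -5))) = Add(-3, Mul(Rational(1, 5), Add(Add(1, Mul(2, y, Add(5, y))), -5))) = Add(-3, Mul(Rational(1, 5), Add(-4, Mul(2, y, Add(5, y))))) = Add(-3, Add(Rational(-4, 5), Mul(Rational(2, 5), y, Add(5, y)))) = Add(Rational(-19, 5), Mul(Rational(2, 5), y, Add(5, y))))
Function('Q')(W) = Rational(113, 5) (Function('Q')(W) = Add(Rational(-19, 5), Mul(2, 6), Mul(Rational(2, 5), Pow(6, 2))) = Add(Rational(-19, 5), 12, Mul(Rational(2, 5), 36)) = Add(Rational(-19, 5), 12, Rational(72, 5)) = Rational(113, 5))
Mul(Mul(36, Function('Q')(0)), 5) = Mul(Mul(36, Rational(113, 5)), 5) = Mul(Rational(4068, 5), 5) = 4068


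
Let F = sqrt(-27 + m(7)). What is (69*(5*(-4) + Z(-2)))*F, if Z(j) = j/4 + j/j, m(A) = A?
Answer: -2691*I*sqrt(5) ≈ -6017.3*I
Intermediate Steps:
Z(j) = 1 + j/4 (Z(j) = j*(1/4) + 1 = j/4 + 1 = 1 + j/4)
F = 2*I*sqrt(5) (F = sqrt(-27 + 7) = sqrt(-20) = 2*I*sqrt(5) ≈ 4.4721*I)
(69*(5*(-4) + Z(-2)))*F = (69*(5*(-4) + (1 + (1/4)*(-2))))*(2*I*sqrt(5)) = (69*(-20 + (1 - 1/2)))*(2*I*sqrt(5)) = (69*(-20 + 1/2))*(2*I*sqrt(5)) = (69*(-39/2))*(2*I*sqrt(5)) = -2691*I*sqrt(5)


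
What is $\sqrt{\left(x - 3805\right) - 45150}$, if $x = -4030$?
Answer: $i \sqrt{52985} \approx 230.18 i$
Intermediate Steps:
$\sqrt{\left(x - 3805\right) - 45150} = \sqrt{\left(-4030 - 3805\right) - 45150} = \sqrt{-7835 - 45150} = \sqrt{-52985} = i \sqrt{52985}$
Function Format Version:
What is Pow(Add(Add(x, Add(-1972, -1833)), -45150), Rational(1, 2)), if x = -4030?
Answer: Mul(I, Pow(52985, Rational(1, 2))) ≈ Mul(230.18, I)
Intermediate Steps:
Pow(Add(Add(x, Add(-1972, -1833)), -45150), Rational(1, 2)) = Pow(Add(Add(-4030, Add(-1972, -1833)), -45150), Rational(1, 2)) = Pow(Add(Add(-4030, -3805), -45150), Rational(1, 2)) = Pow(Add(-7835, -45150), Rational(1, 2)) = Pow(-52985, Rational(1, 2)) = Mul(I, Pow(52985, Rational(1, 2)))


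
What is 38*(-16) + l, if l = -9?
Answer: -617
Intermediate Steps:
38*(-16) + l = 38*(-16) - 9 = -608 - 9 = -617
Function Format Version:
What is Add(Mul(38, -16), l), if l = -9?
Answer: -617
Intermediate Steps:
Add(Mul(38, -16), l) = Add(Mul(38, -16), -9) = Add(-608, -9) = -617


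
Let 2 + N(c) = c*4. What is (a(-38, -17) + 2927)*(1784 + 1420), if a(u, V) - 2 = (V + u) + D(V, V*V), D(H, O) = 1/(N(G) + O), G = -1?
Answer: 2605950972/283 ≈ 9.2083e+6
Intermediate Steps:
N(c) = -2 + 4*c (N(c) = -2 + c*4 = -2 + 4*c)
D(H, O) = 1/(-6 + O) (D(H, O) = 1/((-2 + 4*(-1)) + O) = 1/((-2 - 4) + O) = 1/(-6 + O))
a(u, V) = 2 + V + u + 1/(-6 + V**2) (a(u, V) = 2 + ((V + u) + 1/(-6 + V*V)) = 2 + ((V + u) + 1/(-6 + V**2)) = 2 + (V + u + 1/(-6 + V**2)) = 2 + V + u + 1/(-6 + V**2))
(a(-38, -17) + 2927)*(1784 + 1420) = ((1 + (-6 + (-17)**2)*(2 - 17 - 38))/(-6 + (-17)**2) + 2927)*(1784 + 1420) = ((1 + (-6 + 289)*(-53))/(-6 + 289) + 2927)*3204 = ((1 + 283*(-53))/283 + 2927)*3204 = ((1 - 14999)/283 + 2927)*3204 = ((1/283)*(-14998) + 2927)*3204 = (-14998/283 + 2927)*3204 = (813343/283)*3204 = 2605950972/283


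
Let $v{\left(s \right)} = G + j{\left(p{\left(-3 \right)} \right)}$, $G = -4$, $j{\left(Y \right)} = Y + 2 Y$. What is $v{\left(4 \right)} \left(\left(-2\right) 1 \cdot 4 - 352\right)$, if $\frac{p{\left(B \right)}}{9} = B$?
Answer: $30600$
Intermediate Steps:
$p{\left(B \right)} = 9 B$
$j{\left(Y \right)} = 3 Y$
$v{\left(s \right)} = -85$ ($v{\left(s \right)} = -4 + 3 \cdot 9 \left(-3\right) = -4 + 3 \left(-27\right) = -4 - 81 = -85$)
$v{\left(4 \right)} \left(\left(-2\right) 1 \cdot 4 - 352\right) = - 85 \left(\left(-2\right) 1 \cdot 4 - 352\right) = - 85 \left(\left(-2\right) 4 - 352\right) = - 85 \left(-8 - 352\right) = \left(-85\right) \left(-360\right) = 30600$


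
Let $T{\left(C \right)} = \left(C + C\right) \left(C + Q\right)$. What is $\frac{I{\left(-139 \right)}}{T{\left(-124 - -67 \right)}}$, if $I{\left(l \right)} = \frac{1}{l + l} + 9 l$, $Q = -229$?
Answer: $- \frac{347779}{9063912} \approx -0.03837$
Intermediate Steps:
$T{\left(C \right)} = 2 C \left(-229 + C\right)$ ($T{\left(C \right)} = \left(C + C\right) \left(C - 229\right) = 2 C \left(-229 + C\right)$)
$I{\left(l \right)} = \frac{1}{2 l} + 9 l$
$\frac{I{\left(-139 \right)}}{T{\left(-124 - -67 \right)}} = \frac{\frac{1}{2 \left(-139\right)} + 9 \left(-139\right)}{2 \left(-124 - -67\right) \left(-229 - 57\right)} = \frac{\frac{1}{2} \left(- \frac{1}{139}\right) - 1251}{2 \left(-124 + 67\right) \left(-229 + \left(-124 + 67\right)\right)} = \frac{- \frac{1}{278} - 1251}{2 \left(-57\right) \left(-229 - 57\right)} = - \frac{347779}{278 \cdot 2 \left(-57\right) \left(-286\right)} = - \frac{347779}{278 \cdot 32604} = \left(- \frac{347779}{278}\right) \frac{1}{32604} = - \frac{347779}{9063912}$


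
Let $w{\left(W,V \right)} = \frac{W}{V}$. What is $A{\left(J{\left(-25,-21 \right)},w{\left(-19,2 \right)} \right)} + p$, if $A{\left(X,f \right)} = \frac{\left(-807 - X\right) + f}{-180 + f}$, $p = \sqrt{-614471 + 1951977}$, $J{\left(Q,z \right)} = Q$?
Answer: $\frac{1583}{379} + \sqrt{1337506} \approx 1160.7$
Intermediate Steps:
$p = \sqrt{1337506} \approx 1156.5$
$A{\left(X,f \right)} = \frac{-807 + f - X}{-180 + f}$
$A{\left(J{\left(-25,-21 \right)},w{\left(-19,2 \right)} \right)} + p = \frac{-807 - \frac{19}{2} - -25}{-180 - \frac{19}{2}} + \sqrt{1337506} = \frac{-807 - \frac{19}{2} + 25}{-180 - \frac{19}{2}} + \sqrt{1337506} = \frac{1}{- \frac{379}{2}} \left(- \frac{1583}{2}\right) + \sqrt{1337506} = \left(- \frac{2}{379}\right) \left(- \frac{1583}{2}\right) + \sqrt{1337506} = \frac{1583}{379} + \sqrt{1337506}$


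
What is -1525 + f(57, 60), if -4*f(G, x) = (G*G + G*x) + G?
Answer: -6413/2 ≈ -3206.5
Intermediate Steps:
f(G, x) = -G/4 - G**2/4 - G*x/4 (f(G, x) = -((G*G + G*x) + G)/4 = -((G**2 + G*x) + G)/4 = -(G + G**2 + G*x)/4 = -G/4 - G**2/4 - G*x/4)
-1525 + f(57, 60) = -1525 - 1/4*57*(1 + 57 + 60) = -1525 - 1/4*57*118 = -1525 - 3363/2 = -6413/2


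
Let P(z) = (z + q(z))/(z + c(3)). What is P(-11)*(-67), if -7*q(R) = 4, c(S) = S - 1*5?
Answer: -5427/91 ≈ -59.637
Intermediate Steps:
c(S) = -5 + S (c(S) = S - 5 = -5 + S)
q(R) = -4/7 (q(R) = -1/7*4 = -4/7)
P(z) = (-4/7 + z)/(-2 + z) (P(z) = (z - 4/7)/(z + (-5 + 3)) = (-4/7 + z)/(z - 2) = (-4/7 + z)/(-2 + z))
P(-11)*(-67) = ((-4/7 - 11)/(-2 - 11))*(-67) = (-81/7/(-13))*(-67) = -1/13*(-81/7)*(-67) = (81/91)*(-67) = -5427/91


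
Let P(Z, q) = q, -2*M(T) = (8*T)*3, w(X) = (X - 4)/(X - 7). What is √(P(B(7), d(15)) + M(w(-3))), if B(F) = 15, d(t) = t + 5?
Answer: √290/5 ≈ 3.4059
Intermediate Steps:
d(t) = 5 + t
w(X) = (-4 + X)/(-7 + X)
M(T) = -12*T (M(T) = -8*T*3/2 = -12*T)
√(P(B(7), d(15)) + M(w(-3))) = √((5 + 15) - 12*(-4 - 3)/(-7 - 3)) = √(20 - 12*(-7)/(-10)) = √(20 - (-6)*(-7)/5) = √(20 - 12*7/10) = √(20 - 42/5) = √(58/5) = √290/5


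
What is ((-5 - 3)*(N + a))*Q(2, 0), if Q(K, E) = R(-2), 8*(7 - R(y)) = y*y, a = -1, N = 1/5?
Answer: 208/5 ≈ 41.600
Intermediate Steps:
N = ⅕ (N = 1*(⅕) = ⅕ ≈ 0.20000)
R(y) = 7 - y²/8 (R(y) = 7 - y*y/8 = 7 - y²/8)
Q(K, E) = 13/2 (Q(K, E) = 7 - ⅛*(-2)² = 7 - ⅛*4 = 7 - ½ = 13/2)
((-5 - 3)*(N + a))*Q(2, 0) = ((-5 - 3)*(⅕ - 1))*(13/2) = -8*(-⅘)*(13/2) = (32/5)*(13/2) = 208/5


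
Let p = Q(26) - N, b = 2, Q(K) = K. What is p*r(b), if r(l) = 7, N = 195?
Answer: -1183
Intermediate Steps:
p = -169 (p = 26 - 1*195 = 26 - 195 = -169)
p*r(b) = -169*7 = -1183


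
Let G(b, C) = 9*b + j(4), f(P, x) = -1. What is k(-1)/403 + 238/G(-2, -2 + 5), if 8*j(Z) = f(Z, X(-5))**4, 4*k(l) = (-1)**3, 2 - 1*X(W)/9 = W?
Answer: -236107/17732 ≈ -13.315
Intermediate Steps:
X(W) = 18 - 9*W
k(l) = -1/4 (k(l) = (1/4)*(-1)**3 = (1/4)*(-1) = -1/4)
j(Z) = 1/8 (j(Z) = (1/8)*(-1)**4 = (1/8)*1 = 1/8)
G(b, C) = 1/8 + 9*b (G(b, C) = 9*b + 1/8 = 1/8 + 9*b)
k(-1)/403 + 238/G(-2, -2 + 5) = -1/4/403 + 238/(1/8 + 9*(-2)) = -1/4*1/403 + 238/(1/8 - 18) = -1/1612 + 238/(-143/8) = -1/1612 + 238*(-8/143) = -1/1612 - 1904/143 = -236107/17732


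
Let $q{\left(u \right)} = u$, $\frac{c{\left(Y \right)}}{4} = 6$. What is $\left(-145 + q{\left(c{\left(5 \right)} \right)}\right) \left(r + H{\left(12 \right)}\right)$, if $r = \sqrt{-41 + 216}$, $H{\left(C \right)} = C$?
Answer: $-1452 - 605 \sqrt{7} \approx -3052.7$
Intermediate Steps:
$c{\left(Y \right)} = 24$ ($c{\left(Y \right)} = 4 \cdot 6 = 24$)
$r = 5 \sqrt{7}$ ($r = \sqrt{175} = 5 \sqrt{7} \approx 13.229$)
$\left(-145 + q{\left(c{\left(5 \right)} \right)}\right) \left(r + H{\left(12 \right)}\right) = \left(-145 + 24\right) \left(5 \sqrt{7} + 12\right) = - 121 \left(12 + 5 \sqrt{7}\right) = -1452 - 605 \sqrt{7}$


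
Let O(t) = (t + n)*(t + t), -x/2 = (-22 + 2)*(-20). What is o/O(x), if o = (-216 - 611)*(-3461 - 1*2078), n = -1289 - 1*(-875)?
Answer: 4580753/1942400 ≈ 2.3583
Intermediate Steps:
n = -414 (n = -1289 + 875 = -414)
x = -800 (x = -2*(-22 + 2)*(-20) = -(-40)*(-20) = -2*400 = -800)
O(t) = 2*t*(-414 + t) (O(t) = (t - 414)*(t + t) = (-414 + t)*(2*t) = 2*t*(-414 + t))
o = 4580753 (o = -827*(-3461 - 2078) = -827*(-5539) = 4580753)
o/O(x) = 4580753/((2*(-800)*(-414 - 800))) = 4580753/((2*(-800)*(-1214))) = 4580753/1942400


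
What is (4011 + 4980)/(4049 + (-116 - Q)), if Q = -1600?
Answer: 8991/5533 ≈ 1.6250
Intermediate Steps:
(4011 + 4980)/(4049 + (-116 - Q)) = (4011 + 4980)/(4049 + (-116 - 1*(-1600))) = 8991/(4049 + (-116 + 1600)) = 8991/(4049 + 1484) = 8991/5533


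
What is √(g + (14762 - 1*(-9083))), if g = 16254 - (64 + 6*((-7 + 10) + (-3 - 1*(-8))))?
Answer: 3*√4443 ≈ 199.97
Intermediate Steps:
g = 16142 (g = 16254 - (64 + 6*(3 + (-3 + 8))) = 16254 - (64 + 6*(3 + 5)) = 16254 - (64 + 6*8) = 16254 - (64 + 48) = 16254 - 1*112 = 16254 - 112 = 16142)
√(g + (14762 - 1*(-9083))) = √(16142 + (14762 - 1*(-9083))) = √(16142 + (14762 + 9083)) = √(16142 + 23845) = √39987 = 3*√4443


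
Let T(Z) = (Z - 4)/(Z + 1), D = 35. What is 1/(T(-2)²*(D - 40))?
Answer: -1/180 ≈ -0.0055556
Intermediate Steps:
T(Z) = (-4 + Z)/(1 + Z)
1/(T(-2)²*(D - 40)) = 1/(((-4 - 2)/(1 - 2))²*(35 - 40)) = 1/((-6/(-1))²*(-5)) = 1/((-1*(-6))²*(-5)) = 1/(6²*(-5)) = 1/(36*(-5)) = 1/(-180) = -1/180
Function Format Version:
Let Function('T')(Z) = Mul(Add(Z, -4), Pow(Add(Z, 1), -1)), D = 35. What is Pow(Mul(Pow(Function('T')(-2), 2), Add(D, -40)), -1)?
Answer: Rational(-1, 180) ≈ -0.0055556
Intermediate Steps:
Function('T')(Z) = Mul(Pow(Add(1, Z), -1), Add(-4, Z)) (Function('T')(Z) = Mul(Add(-4, Z), Pow(Add(1, Z), -1)) = Mul(Pow(Add(1, Z), -1), Add(-4, Z)))
Pow(Mul(Pow(Function('T')(-2), 2), Add(D, -40)), -1) = Pow(Mul(Pow(Mul(Pow(Add(1, -2), -1), Add(-4, -2)), 2), Add(35, -40)), -1) = Pow(Mul(Pow(Mul(Pow(-1, -1), -6), 2), -5), -1) = Pow(Mul(Pow(Mul(-1, -6), 2), -5), -1) = Pow(Mul(Pow(6, 2), -5), -1) = Pow(Mul(36, -5), -1) = Pow(-180, -1) = Rational(-1, 180)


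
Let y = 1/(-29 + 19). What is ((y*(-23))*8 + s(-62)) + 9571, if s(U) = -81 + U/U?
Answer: 47547/5 ≈ 9509.4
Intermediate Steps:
y = -⅒ (y = 1/(-10) = -⅒ ≈ -0.10000)
s(U) = -80 (s(U) = -81 + 1 = -80)
((y*(-23))*8 + s(-62)) + 9571 = (-⅒*(-23)*8 - 80) + 9571 = ((23/10)*8 - 80) + 9571 = (92/5 - 80) + 9571 = -308/5 + 9571 = 47547/5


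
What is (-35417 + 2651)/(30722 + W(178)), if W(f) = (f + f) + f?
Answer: -16383/15628 ≈ -1.0483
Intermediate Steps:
W(f) = 3*f (W(f) = 2*f + f = 3*f)
(-35417 + 2651)/(30722 + W(178)) = (-35417 + 2651)/(30722 + 3*178) = -32766/(30722 + 534) = -32766/31256 = -32766*1/31256 = -16383/15628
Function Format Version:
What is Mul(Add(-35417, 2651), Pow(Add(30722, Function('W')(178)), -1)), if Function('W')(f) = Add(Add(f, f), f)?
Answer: Rational(-16383, 15628) ≈ -1.0483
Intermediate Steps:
Function('W')(f) = Mul(3, f) (Function('W')(f) = Add(Mul(2, f), f) = Mul(3, f))
Mul(Add(-35417, 2651), Pow(Add(30722, Function('W')(178)), -1)) = Mul(Add(-35417, 2651), Pow(Add(30722, Mul(3, 178)), -1)) = Mul(-32766, Pow(Add(30722, 534), -1)) = Mul(-32766, Pow(31256, -1)) = Mul(-32766, Rational(1, 31256)) = Rational(-16383, 15628)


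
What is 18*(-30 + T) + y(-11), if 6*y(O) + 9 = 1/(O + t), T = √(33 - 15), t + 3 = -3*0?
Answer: -45487/84 + 54*√2 ≈ -465.14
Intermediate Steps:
t = -3 (t = -3 - 3*0 = -3 + 0 = -3)
T = 3*√2 (T = √18 = 3*√2 ≈ 4.2426)
y(O) = -3/2 + 1/(6*(-3 + O)) (y(O) = -3/2 + 1/(6*(O - 3)) = -3/2 + 1/(6*(-3 + O)))
18*(-30 + T) + y(-11) = 18*(-30 + 3*√2) + (28 - 9*(-11))/(6*(-3 - 11)) = (-540 + 54*√2) + (⅙)*(28 + 99)/(-14) = (-540 + 54*√2) + (⅙)*(-1/14)*127 = (-540 + 54*√2) - 127/84 = -45487/84 + 54*√2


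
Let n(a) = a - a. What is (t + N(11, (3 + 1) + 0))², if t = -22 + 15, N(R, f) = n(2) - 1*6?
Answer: 169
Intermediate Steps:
n(a) = 0
N(R, f) = -6 (N(R, f) = 0 - 1*6 = 0 - 6 = -6)
t = -7
(t + N(11, (3 + 1) + 0))² = (-7 - 6)² = (-13)² = 169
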